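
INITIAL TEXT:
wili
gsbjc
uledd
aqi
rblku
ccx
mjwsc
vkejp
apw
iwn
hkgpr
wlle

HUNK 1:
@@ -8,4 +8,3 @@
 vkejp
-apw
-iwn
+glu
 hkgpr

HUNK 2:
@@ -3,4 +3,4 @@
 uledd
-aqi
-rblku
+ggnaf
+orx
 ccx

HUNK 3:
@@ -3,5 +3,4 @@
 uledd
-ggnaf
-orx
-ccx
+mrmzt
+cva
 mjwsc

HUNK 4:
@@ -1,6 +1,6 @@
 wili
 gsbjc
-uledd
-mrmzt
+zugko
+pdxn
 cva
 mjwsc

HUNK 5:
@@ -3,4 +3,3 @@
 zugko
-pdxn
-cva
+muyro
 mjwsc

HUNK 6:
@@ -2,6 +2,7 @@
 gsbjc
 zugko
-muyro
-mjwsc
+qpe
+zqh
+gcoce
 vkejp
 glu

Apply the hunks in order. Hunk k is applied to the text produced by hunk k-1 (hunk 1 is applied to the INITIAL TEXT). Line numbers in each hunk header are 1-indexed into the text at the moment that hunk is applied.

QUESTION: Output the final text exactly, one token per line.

Answer: wili
gsbjc
zugko
qpe
zqh
gcoce
vkejp
glu
hkgpr
wlle

Derivation:
Hunk 1: at line 8 remove [apw,iwn] add [glu] -> 11 lines: wili gsbjc uledd aqi rblku ccx mjwsc vkejp glu hkgpr wlle
Hunk 2: at line 3 remove [aqi,rblku] add [ggnaf,orx] -> 11 lines: wili gsbjc uledd ggnaf orx ccx mjwsc vkejp glu hkgpr wlle
Hunk 3: at line 3 remove [ggnaf,orx,ccx] add [mrmzt,cva] -> 10 lines: wili gsbjc uledd mrmzt cva mjwsc vkejp glu hkgpr wlle
Hunk 4: at line 1 remove [uledd,mrmzt] add [zugko,pdxn] -> 10 lines: wili gsbjc zugko pdxn cva mjwsc vkejp glu hkgpr wlle
Hunk 5: at line 3 remove [pdxn,cva] add [muyro] -> 9 lines: wili gsbjc zugko muyro mjwsc vkejp glu hkgpr wlle
Hunk 6: at line 2 remove [muyro,mjwsc] add [qpe,zqh,gcoce] -> 10 lines: wili gsbjc zugko qpe zqh gcoce vkejp glu hkgpr wlle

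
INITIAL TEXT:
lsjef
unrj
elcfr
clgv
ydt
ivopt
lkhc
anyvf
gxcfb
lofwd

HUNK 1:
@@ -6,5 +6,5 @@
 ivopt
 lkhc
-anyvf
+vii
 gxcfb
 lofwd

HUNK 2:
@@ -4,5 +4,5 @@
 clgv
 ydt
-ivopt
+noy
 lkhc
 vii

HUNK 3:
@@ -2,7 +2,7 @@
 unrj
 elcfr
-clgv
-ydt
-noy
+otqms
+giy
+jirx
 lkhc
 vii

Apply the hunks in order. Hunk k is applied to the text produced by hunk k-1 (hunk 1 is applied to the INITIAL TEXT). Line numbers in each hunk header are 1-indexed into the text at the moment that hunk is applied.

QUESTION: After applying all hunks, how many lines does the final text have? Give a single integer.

Answer: 10

Derivation:
Hunk 1: at line 6 remove [anyvf] add [vii] -> 10 lines: lsjef unrj elcfr clgv ydt ivopt lkhc vii gxcfb lofwd
Hunk 2: at line 4 remove [ivopt] add [noy] -> 10 lines: lsjef unrj elcfr clgv ydt noy lkhc vii gxcfb lofwd
Hunk 3: at line 2 remove [clgv,ydt,noy] add [otqms,giy,jirx] -> 10 lines: lsjef unrj elcfr otqms giy jirx lkhc vii gxcfb lofwd
Final line count: 10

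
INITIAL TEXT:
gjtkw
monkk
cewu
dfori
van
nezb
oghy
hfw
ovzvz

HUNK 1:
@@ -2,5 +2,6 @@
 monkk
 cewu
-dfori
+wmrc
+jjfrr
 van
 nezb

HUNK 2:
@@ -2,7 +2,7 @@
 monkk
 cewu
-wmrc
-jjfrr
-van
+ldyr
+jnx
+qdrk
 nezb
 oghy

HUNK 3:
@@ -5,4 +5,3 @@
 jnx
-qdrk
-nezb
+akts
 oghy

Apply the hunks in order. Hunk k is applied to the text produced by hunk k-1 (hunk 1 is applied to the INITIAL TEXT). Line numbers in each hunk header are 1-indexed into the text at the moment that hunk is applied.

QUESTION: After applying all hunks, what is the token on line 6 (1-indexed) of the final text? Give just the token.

Answer: akts

Derivation:
Hunk 1: at line 2 remove [dfori] add [wmrc,jjfrr] -> 10 lines: gjtkw monkk cewu wmrc jjfrr van nezb oghy hfw ovzvz
Hunk 2: at line 2 remove [wmrc,jjfrr,van] add [ldyr,jnx,qdrk] -> 10 lines: gjtkw monkk cewu ldyr jnx qdrk nezb oghy hfw ovzvz
Hunk 3: at line 5 remove [qdrk,nezb] add [akts] -> 9 lines: gjtkw monkk cewu ldyr jnx akts oghy hfw ovzvz
Final line 6: akts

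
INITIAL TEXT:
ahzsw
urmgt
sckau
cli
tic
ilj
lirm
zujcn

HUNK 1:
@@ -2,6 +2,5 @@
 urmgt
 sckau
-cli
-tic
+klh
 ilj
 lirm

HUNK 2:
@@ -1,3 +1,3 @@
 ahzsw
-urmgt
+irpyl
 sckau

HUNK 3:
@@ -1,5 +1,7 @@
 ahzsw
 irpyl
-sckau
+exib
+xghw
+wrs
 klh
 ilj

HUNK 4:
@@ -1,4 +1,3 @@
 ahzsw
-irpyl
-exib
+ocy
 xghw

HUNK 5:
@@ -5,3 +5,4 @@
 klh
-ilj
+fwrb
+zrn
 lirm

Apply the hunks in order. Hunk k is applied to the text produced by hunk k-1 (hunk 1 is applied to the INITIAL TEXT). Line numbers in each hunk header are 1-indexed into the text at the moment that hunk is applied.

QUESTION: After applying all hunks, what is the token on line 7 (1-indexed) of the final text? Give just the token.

Answer: zrn

Derivation:
Hunk 1: at line 2 remove [cli,tic] add [klh] -> 7 lines: ahzsw urmgt sckau klh ilj lirm zujcn
Hunk 2: at line 1 remove [urmgt] add [irpyl] -> 7 lines: ahzsw irpyl sckau klh ilj lirm zujcn
Hunk 3: at line 1 remove [sckau] add [exib,xghw,wrs] -> 9 lines: ahzsw irpyl exib xghw wrs klh ilj lirm zujcn
Hunk 4: at line 1 remove [irpyl,exib] add [ocy] -> 8 lines: ahzsw ocy xghw wrs klh ilj lirm zujcn
Hunk 5: at line 5 remove [ilj] add [fwrb,zrn] -> 9 lines: ahzsw ocy xghw wrs klh fwrb zrn lirm zujcn
Final line 7: zrn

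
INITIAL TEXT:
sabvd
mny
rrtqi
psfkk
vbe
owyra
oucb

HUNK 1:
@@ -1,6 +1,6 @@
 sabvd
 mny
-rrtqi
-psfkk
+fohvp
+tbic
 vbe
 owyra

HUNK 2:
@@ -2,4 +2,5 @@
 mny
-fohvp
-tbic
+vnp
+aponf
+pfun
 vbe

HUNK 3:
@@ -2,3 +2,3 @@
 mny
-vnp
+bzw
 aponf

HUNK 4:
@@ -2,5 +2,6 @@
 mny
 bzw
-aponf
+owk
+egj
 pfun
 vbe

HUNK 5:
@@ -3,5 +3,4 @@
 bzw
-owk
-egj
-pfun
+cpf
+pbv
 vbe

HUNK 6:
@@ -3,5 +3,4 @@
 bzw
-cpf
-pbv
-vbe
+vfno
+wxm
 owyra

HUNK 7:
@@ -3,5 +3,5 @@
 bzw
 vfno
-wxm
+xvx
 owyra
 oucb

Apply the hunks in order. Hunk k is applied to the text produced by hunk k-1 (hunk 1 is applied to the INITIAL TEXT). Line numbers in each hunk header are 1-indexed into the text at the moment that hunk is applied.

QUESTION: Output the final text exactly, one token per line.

Hunk 1: at line 1 remove [rrtqi,psfkk] add [fohvp,tbic] -> 7 lines: sabvd mny fohvp tbic vbe owyra oucb
Hunk 2: at line 2 remove [fohvp,tbic] add [vnp,aponf,pfun] -> 8 lines: sabvd mny vnp aponf pfun vbe owyra oucb
Hunk 3: at line 2 remove [vnp] add [bzw] -> 8 lines: sabvd mny bzw aponf pfun vbe owyra oucb
Hunk 4: at line 2 remove [aponf] add [owk,egj] -> 9 lines: sabvd mny bzw owk egj pfun vbe owyra oucb
Hunk 5: at line 3 remove [owk,egj,pfun] add [cpf,pbv] -> 8 lines: sabvd mny bzw cpf pbv vbe owyra oucb
Hunk 6: at line 3 remove [cpf,pbv,vbe] add [vfno,wxm] -> 7 lines: sabvd mny bzw vfno wxm owyra oucb
Hunk 7: at line 3 remove [wxm] add [xvx] -> 7 lines: sabvd mny bzw vfno xvx owyra oucb

Answer: sabvd
mny
bzw
vfno
xvx
owyra
oucb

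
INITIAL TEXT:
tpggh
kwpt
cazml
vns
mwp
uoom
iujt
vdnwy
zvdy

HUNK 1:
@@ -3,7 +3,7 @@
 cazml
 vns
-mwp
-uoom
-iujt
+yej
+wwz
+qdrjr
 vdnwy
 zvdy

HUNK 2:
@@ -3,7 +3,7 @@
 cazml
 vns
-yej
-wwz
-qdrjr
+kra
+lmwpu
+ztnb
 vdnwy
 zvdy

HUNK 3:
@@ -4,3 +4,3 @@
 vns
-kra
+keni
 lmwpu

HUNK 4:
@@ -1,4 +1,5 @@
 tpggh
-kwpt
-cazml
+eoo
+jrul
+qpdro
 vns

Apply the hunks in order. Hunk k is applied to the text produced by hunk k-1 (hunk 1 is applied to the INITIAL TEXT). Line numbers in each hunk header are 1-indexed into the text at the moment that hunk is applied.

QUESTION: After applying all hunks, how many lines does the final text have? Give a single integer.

Answer: 10

Derivation:
Hunk 1: at line 3 remove [mwp,uoom,iujt] add [yej,wwz,qdrjr] -> 9 lines: tpggh kwpt cazml vns yej wwz qdrjr vdnwy zvdy
Hunk 2: at line 3 remove [yej,wwz,qdrjr] add [kra,lmwpu,ztnb] -> 9 lines: tpggh kwpt cazml vns kra lmwpu ztnb vdnwy zvdy
Hunk 3: at line 4 remove [kra] add [keni] -> 9 lines: tpggh kwpt cazml vns keni lmwpu ztnb vdnwy zvdy
Hunk 4: at line 1 remove [kwpt,cazml] add [eoo,jrul,qpdro] -> 10 lines: tpggh eoo jrul qpdro vns keni lmwpu ztnb vdnwy zvdy
Final line count: 10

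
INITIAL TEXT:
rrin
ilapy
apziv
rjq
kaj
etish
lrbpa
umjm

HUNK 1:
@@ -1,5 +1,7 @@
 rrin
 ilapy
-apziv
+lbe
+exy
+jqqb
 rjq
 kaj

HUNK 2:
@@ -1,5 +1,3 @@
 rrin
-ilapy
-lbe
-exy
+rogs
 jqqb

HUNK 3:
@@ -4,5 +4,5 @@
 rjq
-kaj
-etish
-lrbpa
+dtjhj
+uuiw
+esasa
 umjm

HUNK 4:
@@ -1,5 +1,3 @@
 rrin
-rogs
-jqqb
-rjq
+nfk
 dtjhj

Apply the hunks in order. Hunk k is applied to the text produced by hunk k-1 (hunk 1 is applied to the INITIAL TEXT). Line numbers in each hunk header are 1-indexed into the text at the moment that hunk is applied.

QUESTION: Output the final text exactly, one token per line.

Hunk 1: at line 1 remove [apziv] add [lbe,exy,jqqb] -> 10 lines: rrin ilapy lbe exy jqqb rjq kaj etish lrbpa umjm
Hunk 2: at line 1 remove [ilapy,lbe,exy] add [rogs] -> 8 lines: rrin rogs jqqb rjq kaj etish lrbpa umjm
Hunk 3: at line 4 remove [kaj,etish,lrbpa] add [dtjhj,uuiw,esasa] -> 8 lines: rrin rogs jqqb rjq dtjhj uuiw esasa umjm
Hunk 4: at line 1 remove [rogs,jqqb,rjq] add [nfk] -> 6 lines: rrin nfk dtjhj uuiw esasa umjm

Answer: rrin
nfk
dtjhj
uuiw
esasa
umjm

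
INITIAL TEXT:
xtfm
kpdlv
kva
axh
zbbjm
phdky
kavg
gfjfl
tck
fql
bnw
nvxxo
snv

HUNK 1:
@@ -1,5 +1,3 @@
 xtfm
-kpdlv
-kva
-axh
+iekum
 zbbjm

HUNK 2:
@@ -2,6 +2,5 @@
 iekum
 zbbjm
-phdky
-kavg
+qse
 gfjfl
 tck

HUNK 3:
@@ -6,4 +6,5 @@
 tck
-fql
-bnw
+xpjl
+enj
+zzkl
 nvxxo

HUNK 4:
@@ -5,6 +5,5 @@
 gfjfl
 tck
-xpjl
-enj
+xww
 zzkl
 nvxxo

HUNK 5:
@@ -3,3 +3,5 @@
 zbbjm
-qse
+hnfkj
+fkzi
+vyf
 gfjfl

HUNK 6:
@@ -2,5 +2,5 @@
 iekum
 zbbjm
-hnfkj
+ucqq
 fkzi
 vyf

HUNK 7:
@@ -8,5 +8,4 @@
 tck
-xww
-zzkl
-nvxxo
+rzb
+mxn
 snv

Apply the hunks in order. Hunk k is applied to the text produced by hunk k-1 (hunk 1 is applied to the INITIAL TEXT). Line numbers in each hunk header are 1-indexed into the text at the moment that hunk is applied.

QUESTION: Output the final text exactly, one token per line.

Answer: xtfm
iekum
zbbjm
ucqq
fkzi
vyf
gfjfl
tck
rzb
mxn
snv

Derivation:
Hunk 1: at line 1 remove [kpdlv,kva,axh] add [iekum] -> 11 lines: xtfm iekum zbbjm phdky kavg gfjfl tck fql bnw nvxxo snv
Hunk 2: at line 2 remove [phdky,kavg] add [qse] -> 10 lines: xtfm iekum zbbjm qse gfjfl tck fql bnw nvxxo snv
Hunk 3: at line 6 remove [fql,bnw] add [xpjl,enj,zzkl] -> 11 lines: xtfm iekum zbbjm qse gfjfl tck xpjl enj zzkl nvxxo snv
Hunk 4: at line 5 remove [xpjl,enj] add [xww] -> 10 lines: xtfm iekum zbbjm qse gfjfl tck xww zzkl nvxxo snv
Hunk 5: at line 3 remove [qse] add [hnfkj,fkzi,vyf] -> 12 lines: xtfm iekum zbbjm hnfkj fkzi vyf gfjfl tck xww zzkl nvxxo snv
Hunk 6: at line 2 remove [hnfkj] add [ucqq] -> 12 lines: xtfm iekum zbbjm ucqq fkzi vyf gfjfl tck xww zzkl nvxxo snv
Hunk 7: at line 8 remove [xww,zzkl,nvxxo] add [rzb,mxn] -> 11 lines: xtfm iekum zbbjm ucqq fkzi vyf gfjfl tck rzb mxn snv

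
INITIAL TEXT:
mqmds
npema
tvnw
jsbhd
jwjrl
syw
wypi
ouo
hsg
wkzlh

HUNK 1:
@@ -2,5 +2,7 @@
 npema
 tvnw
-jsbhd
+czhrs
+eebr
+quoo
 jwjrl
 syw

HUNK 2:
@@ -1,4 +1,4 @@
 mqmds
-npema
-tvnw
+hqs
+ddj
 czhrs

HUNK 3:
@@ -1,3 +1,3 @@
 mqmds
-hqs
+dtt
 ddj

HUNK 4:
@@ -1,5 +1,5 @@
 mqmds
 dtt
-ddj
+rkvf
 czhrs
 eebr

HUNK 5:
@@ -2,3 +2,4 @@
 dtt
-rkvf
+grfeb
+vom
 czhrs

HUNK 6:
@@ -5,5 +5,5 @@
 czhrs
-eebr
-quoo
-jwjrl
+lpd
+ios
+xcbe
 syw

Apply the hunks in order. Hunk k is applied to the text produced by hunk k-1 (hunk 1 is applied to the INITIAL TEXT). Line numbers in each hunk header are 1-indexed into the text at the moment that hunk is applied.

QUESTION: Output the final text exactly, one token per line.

Answer: mqmds
dtt
grfeb
vom
czhrs
lpd
ios
xcbe
syw
wypi
ouo
hsg
wkzlh

Derivation:
Hunk 1: at line 2 remove [jsbhd] add [czhrs,eebr,quoo] -> 12 lines: mqmds npema tvnw czhrs eebr quoo jwjrl syw wypi ouo hsg wkzlh
Hunk 2: at line 1 remove [npema,tvnw] add [hqs,ddj] -> 12 lines: mqmds hqs ddj czhrs eebr quoo jwjrl syw wypi ouo hsg wkzlh
Hunk 3: at line 1 remove [hqs] add [dtt] -> 12 lines: mqmds dtt ddj czhrs eebr quoo jwjrl syw wypi ouo hsg wkzlh
Hunk 4: at line 1 remove [ddj] add [rkvf] -> 12 lines: mqmds dtt rkvf czhrs eebr quoo jwjrl syw wypi ouo hsg wkzlh
Hunk 5: at line 2 remove [rkvf] add [grfeb,vom] -> 13 lines: mqmds dtt grfeb vom czhrs eebr quoo jwjrl syw wypi ouo hsg wkzlh
Hunk 6: at line 5 remove [eebr,quoo,jwjrl] add [lpd,ios,xcbe] -> 13 lines: mqmds dtt grfeb vom czhrs lpd ios xcbe syw wypi ouo hsg wkzlh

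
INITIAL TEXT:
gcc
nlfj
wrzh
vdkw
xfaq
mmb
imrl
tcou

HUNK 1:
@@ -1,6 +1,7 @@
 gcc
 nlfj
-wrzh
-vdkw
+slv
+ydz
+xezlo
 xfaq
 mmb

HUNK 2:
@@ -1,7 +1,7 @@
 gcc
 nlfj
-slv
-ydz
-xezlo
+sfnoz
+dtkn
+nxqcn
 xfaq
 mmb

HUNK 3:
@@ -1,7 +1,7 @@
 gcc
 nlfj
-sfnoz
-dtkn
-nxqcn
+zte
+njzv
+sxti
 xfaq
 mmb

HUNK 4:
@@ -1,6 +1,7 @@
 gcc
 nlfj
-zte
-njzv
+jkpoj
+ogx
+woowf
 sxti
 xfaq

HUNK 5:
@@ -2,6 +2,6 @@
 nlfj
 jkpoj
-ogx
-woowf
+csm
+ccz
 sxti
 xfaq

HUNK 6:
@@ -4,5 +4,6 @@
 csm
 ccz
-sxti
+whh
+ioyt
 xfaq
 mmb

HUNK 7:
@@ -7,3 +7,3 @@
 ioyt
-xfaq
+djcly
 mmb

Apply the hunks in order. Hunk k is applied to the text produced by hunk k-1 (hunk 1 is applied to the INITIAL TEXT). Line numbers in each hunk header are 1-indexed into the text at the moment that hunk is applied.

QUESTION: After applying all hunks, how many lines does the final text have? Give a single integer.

Answer: 11

Derivation:
Hunk 1: at line 1 remove [wrzh,vdkw] add [slv,ydz,xezlo] -> 9 lines: gcc nlfj slv ydz xezlo xfaq mmb imrl tcou
Hunk 2: at line 1 remove [slv,ydz,xezlo] add [sfnoz,dtkn,nxqcn] -> 9 lines: gcc nlfj sfnoz dtkn nxqcn xfaq mmb imrl tcou
Hunk 3: at line 1 remove [sfnoz,dtkn,nxqcn] add [zte,njzv,sxti] -> 9 lines: gcc nlfj zte njzv sxti xfaq mmb imrl tcou
Hunk 4: at line 1 remove [zte,njzv] add [jkpoj,ogx,woowf] -> 10 lines: gcc nlfj jkpoj ogx woowf sxti xfaq mmb imrl tcou
Hunk 5: at line 2 remove [ogx,woowf] add [csm,ccz] -> 10 lines: gcc nlfj jkpoj csm ccz sxti xfaq mmb imrl tcou
Hunk 6: at line 4 remove [sxti] add [whh,ioyt] -> 11 lines: gcc nlfj jkpoj csm ccz whh ioyt xfaq mmb imrl tcou
Hunk 7: at line 7 remove [xfaq] add [djcly] -> 11 lines: gcc nlfj jkpoj csm ccz whh ioyt djcly mmb imrl tcou
Final line count: 11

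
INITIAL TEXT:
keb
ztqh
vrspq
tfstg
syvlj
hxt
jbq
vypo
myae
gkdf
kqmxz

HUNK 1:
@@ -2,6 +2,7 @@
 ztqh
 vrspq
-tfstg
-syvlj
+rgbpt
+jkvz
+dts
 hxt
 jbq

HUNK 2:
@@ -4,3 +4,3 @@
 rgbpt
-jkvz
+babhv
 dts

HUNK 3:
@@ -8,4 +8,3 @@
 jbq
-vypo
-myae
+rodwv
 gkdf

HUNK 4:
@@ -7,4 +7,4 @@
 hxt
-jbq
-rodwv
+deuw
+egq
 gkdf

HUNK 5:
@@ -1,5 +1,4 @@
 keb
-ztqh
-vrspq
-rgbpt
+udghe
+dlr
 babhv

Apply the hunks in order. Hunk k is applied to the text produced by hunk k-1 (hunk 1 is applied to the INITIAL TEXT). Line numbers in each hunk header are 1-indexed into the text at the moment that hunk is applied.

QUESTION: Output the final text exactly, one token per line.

Answer: keb
udghe
dlr
babhv
dts
hxt
deuw
egq
gkdf
kqmxz

Derivation:
Hunk 1: at line 2 remove [tfstg,syvlj] add [rgbpt,jkvz,dts] -> 12 lines: keb ztqh vrspq rgbpt jkvz dts hxt jbq vypo myae gkdf kqmxz
Hunk 2: at line 4 remove [jkvz] add [babhv] -> 12 lines: keb ztqh vrspq rgbpt babhv dts hxt jbq vypo myae gkdf kqmxz
Hunk 3: at line 8 remove [vypo,myae] add [rodwv] -> 11 lines: keb ztqh vrspq rgbpt babhv dts hxt jbq rodwv gkdf kqmxz
Hunk 4: at line 7 remove [jbq,rodwv] add [deuw,egq] -> 11 lines: keb ztqh vrspq rgbpt babhv dts hxt deuw egq gkdf kqmxz
Hunk 5: at line 1 remove [ztqh,vrspq,rgbpt] add [udghe,dlr] -> 10 lines: keb udghe dlr babhv dts hxt deuw egq gkdf kqmxz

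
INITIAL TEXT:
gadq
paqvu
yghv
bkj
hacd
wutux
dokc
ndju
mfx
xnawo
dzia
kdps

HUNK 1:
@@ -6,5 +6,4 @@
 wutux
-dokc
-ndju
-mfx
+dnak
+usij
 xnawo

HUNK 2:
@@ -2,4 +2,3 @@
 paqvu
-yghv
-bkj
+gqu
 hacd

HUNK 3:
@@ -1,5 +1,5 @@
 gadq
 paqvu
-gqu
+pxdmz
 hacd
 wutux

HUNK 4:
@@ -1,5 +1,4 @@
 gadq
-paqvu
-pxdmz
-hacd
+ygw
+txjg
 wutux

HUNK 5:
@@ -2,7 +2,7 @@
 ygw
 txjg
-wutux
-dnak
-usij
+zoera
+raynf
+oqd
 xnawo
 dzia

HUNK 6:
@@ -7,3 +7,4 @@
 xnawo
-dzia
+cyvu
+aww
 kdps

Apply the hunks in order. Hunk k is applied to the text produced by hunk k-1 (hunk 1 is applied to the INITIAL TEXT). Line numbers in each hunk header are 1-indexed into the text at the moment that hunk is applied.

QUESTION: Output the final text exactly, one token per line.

Hunk 1: at line 6 remove [dokc,ndju,mfx] add [dnak,usij] -> 11 lines: gadq paqvu yghv bkj hacd wutux dnak usij xnawo dzia kdps
Hunk 2: at line 2 remove [yghv,bkj] add [gqu] -> 10 lines: gadq paqvu gqu hacd wutux dnak usij xnawo dzia kdps
Hunk 3: at line 1 remove [gqu] add [pxdmz] -> 10 lines: gadq paqvu pxdmz hacd wutux dnak usij xnawo dzia kdps
Hunk 4: at line 1 remove [paqvu,pxdmz,hacd] add [ygw,txjg] -> 9 lines: gadq ygw txjg wutux dnak usij xnawo dzia kdps
Hunk 5: at line 2 remove [wutux,dnak,usij] add [zoera,raynf,oqd] -> 9 lines: gadq ygw txjg zoera raynf oqd xnawo dzia kdps
Hunk 6: at line 7 remove [dzia] add [cyvu,aww] -> 10 lines: gadq ygw txjg zoera raynf oqd xnawo cyvu aww kdps

Answer: gadq
ygw
txjg
zoera
raynf
oqd
xnawo
cyvu
aww
kdps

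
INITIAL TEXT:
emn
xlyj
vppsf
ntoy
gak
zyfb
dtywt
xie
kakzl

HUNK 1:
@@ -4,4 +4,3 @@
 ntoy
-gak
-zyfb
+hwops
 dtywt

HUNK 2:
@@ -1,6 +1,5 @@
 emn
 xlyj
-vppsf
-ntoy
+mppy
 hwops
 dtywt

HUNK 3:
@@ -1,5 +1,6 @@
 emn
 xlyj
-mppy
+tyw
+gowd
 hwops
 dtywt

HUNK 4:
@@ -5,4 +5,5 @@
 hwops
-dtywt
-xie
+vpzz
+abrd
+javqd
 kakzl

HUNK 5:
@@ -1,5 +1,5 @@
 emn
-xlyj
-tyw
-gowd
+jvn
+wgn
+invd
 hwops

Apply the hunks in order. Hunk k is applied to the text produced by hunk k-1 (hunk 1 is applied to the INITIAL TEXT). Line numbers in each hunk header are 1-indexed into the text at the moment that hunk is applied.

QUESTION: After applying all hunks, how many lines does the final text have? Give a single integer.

Hunk 1: at line 4 remove [gak,zyfb] add [hwops] -> 8 lines: emn xlyj vppsf ntoy hwops dtywt xie kakzl
Hunk 2: at line 1 remove [vppsf,ntoy] add [mppy] -> 7 lines: emn xlyj mppy hwops dtywt xie kakzl
Hunk 3: at line 1 remove [mppy] add [tyw,gowd] -> 8 lines: emn xlyj tyw gowd hwops dtywt xie kakzl
Hunk 4: at line 5 remove [dtywt,xie] add [vpzz,abrd,javqd] -> 9 lines: emn xlyj tyw gowd hwops vpzz abrd javqd kakzl
Hunk 5: at line 1 remove [xlyj,tyw,gowd] add [jvn,wgn,invd] -> 9 lines: emn jvn wgn invd hwops vpzz abrd javqd kakzl
Final line count: 9

Answer: 9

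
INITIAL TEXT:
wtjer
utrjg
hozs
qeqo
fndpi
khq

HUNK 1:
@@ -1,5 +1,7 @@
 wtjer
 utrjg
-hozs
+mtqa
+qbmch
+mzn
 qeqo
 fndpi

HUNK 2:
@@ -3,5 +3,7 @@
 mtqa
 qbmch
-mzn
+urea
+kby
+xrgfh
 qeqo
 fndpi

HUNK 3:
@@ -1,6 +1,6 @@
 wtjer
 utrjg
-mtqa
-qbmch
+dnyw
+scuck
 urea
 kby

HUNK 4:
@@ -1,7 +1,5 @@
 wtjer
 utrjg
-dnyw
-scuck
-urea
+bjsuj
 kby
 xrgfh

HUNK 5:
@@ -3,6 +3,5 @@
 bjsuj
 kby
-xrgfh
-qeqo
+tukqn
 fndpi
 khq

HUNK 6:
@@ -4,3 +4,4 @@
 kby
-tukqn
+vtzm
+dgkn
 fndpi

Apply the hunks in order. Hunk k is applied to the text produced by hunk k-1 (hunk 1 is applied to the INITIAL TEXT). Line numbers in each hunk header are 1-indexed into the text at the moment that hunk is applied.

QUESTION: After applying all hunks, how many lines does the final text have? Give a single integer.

Answer: 8

Derivation:
Hunk 1: at line 1 remove [hozs] add [mtqa,qbmch,mzn] -> 8 lines: wtjer utrjg mtqa qbmch mzn qeqo fndpi khq
Hunk 2: at line 3 remove [mzn] add [urea,kby,xrgfh] -> 10 lines: wtjer utrjg mtqa qbmch urea kby xrgfh qeqo fndpi khq
Hunk 3: at line 1 remove [mtqa,qbmch] add [dnyw,scuck] -> 10 lines: wtjer utrjg dnyw scuck urea kby xrgfh qeqo fndpi khq
Hunk 4: at line 1 remove [dnyw,scuck,urea] add [bjsuj] -> 8 lines: wtjer utrjg bjsuj kby xrgfh qeqo fndpi khq
Hunk 5: at line 3 remove [xrgfh,qeqo] add [tukqn] -> 7 lines: wtjer utrjg bjsuj kby tukqn fndpi khq
Hunk 6: at line 4 remove [tukqn] add [vtzm,dgkn] -> 8 lines: wtjer utrjg bjsuj kby vtzm dgkn fndpi khq
Final line count: 8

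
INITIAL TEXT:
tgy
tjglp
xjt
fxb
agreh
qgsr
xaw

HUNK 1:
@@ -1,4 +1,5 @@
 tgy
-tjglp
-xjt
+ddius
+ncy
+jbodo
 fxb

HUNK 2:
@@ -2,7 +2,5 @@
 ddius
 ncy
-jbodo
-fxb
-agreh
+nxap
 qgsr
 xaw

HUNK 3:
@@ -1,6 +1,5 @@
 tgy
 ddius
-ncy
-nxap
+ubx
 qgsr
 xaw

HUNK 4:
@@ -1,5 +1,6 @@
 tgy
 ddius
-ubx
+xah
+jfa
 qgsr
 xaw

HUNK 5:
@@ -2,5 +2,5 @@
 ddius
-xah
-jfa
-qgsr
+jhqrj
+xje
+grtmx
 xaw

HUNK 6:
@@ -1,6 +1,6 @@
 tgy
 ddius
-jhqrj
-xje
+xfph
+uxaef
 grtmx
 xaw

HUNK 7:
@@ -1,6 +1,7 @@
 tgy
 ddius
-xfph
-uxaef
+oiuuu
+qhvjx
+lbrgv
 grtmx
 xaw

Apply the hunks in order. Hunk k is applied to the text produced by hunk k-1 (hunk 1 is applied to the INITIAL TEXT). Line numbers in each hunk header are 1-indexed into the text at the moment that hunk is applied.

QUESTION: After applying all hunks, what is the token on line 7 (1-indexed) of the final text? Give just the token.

Hunk 1: at line 1 remove [tjglp,xjt] add [ddius,ncy,jbodo] -> 8 lines: tgy ddius ncy jbodo fxb agreh qgsr xaw
Hunk 2: at line 2 remove [jbodo,fxb,agreh] add [nxap] -> 6 lines: tgy ddius ncy nxap qgsr xaw
Hunk 3: at line 1 remove [ncy,nxap] add [ubx] -> 5 lines: tgy ddius ubx qgsr xaw
Hunk 4: at line 1 remove [ubx] add [xah,jfa] -> 6 lines: tgy ddius xah jfa qgsr xaw
Hunk 5: at line 2 remove [xah,jfa,qgsr] add [jhqrj,xje,grtmx] -> 6 lines: tgy ddius jhqrj xje grtmx xaw
Hunk 6: at line 1 remove [jhqrj,xje] add [xfph,uxaef] -> 6 lines: tgy ddius xfph uxaef grtmx xaw
Hunk 7: at line 1 remove [xfph,uxaef] add [oiuuu,qhvjx,lbrgv] -> 7 lines: tgy ddius oiuuu qhvjx lbrgv grtmx xaw
Final line 7: xaw

Answer: xaw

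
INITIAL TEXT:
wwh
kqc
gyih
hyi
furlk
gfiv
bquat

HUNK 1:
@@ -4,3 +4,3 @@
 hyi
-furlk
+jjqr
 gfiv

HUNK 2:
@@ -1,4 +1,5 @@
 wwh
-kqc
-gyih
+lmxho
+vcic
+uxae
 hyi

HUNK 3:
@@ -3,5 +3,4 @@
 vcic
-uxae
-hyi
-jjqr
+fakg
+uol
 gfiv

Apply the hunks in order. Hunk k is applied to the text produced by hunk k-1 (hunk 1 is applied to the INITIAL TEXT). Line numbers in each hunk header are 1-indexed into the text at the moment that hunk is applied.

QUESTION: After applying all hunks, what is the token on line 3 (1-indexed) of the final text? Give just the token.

Answer: vcic

Derivation:
Hunk 1: at line 4 remove [furlk] add [jjqr] -> 7 lines: wwh kqc gyih hyi jjqr gfiv bquat
Hunk 2: at line 1 remove [kqc,gyih] add [lmxho,vcic,uxae] -> 8 lines: wwh lmxho vcic uxae hyi jjqr gfiv bquat
Hunk 3: at line 3 remove [uxae,hyi,jjqr] add [fakg,uol] -> 7 lines: wwh lmxho vcic fakg uol gfiv bquat
Final line 3: vcic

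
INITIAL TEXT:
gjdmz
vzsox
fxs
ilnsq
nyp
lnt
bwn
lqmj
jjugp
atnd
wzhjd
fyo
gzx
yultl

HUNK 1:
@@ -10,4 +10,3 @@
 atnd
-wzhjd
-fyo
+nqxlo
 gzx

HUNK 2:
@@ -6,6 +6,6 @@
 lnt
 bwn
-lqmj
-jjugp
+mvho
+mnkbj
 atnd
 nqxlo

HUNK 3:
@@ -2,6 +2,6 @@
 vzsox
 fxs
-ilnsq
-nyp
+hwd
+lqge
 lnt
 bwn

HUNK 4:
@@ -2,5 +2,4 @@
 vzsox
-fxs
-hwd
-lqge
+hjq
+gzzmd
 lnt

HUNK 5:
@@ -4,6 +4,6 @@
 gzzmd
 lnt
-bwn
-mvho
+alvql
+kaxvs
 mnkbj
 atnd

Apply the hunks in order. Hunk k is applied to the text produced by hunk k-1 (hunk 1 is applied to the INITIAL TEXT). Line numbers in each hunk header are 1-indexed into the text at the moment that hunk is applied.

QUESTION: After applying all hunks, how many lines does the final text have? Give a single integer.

Hunk 1: at line 10 remove [wzhjd,fyo] add [nqxlo] -> 13 lines: gjdmz vzsox fxs ilnsq nyp lnt bwn lqmj jjugp atnd nqxlo gzx yultl
Hunk 2: at line 6 remove [lqmj,jjugp] add [mvho,mnkbj] -> 13 lines: gjdmz vzsox fxs ilnsq nyp lnt bwn mvho mnkbj atnd nqxlo gzx yultl
Hunk 3: at line 2 remove [ilnsq,nyp] add [hwd,lqge] -> 13 lines: gjdmz vzsox fxs hwd lqge lnt bwn mvho mnkbj atnd nqxlo gzx yultl
Hunk 4: at line 2 remove [fxs,hwd,lqge] add [hjq,gzzmd] -> 12 lines: gjdmz vzsox hjq gzzmd lnt bwn mvho mnkbj atnd nqxlo gzx yultl
Hunk 5: at line 4 remove [bwn,mvho] add [alvql,kaxvs] -> 12 lines: gjdmz vzsox hjq gzzmd lnt alvql kaxvs mnkbj atnd nqxlo gzx yultl
Final line count: 12

Answer: 12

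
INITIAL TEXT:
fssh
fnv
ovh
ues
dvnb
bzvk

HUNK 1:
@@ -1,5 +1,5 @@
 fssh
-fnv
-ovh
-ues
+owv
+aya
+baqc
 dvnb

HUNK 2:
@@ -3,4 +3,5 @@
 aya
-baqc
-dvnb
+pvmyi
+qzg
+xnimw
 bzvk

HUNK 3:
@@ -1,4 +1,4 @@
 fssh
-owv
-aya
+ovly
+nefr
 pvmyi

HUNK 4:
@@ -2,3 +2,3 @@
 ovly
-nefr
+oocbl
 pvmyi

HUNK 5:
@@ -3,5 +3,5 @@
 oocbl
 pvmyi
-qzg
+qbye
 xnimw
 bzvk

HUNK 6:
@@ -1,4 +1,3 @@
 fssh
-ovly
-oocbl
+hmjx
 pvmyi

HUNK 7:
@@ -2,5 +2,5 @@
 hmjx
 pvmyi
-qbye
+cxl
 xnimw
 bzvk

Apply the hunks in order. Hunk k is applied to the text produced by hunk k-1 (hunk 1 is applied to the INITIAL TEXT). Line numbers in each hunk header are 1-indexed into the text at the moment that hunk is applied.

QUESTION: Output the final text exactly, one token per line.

Answer: fssh
hmjx
pvmyi
cxl
xnimw
bzvk

Derivation:
Hunk 1: at line 1 remove [fnv,ovh,ues] add [owv,aya,baqc] -> 6 lines: fssh owv aya baqc dvnb bzvk
Hunk 2: at line 3 remove [baqc,dvnb] add [pvmyi,qzg,xnimw] -> 7 lines: fssh owv aya pvmyi qzg xnimw bzvk
Hunk 3: at line 1 remove [owv,aya] add [ovly,nefr] -> 7 lines: fssh ovly nefr pvmyi qzg xnimw bzvk
Hunk 4: at line 2 remove [nefr] add [oocbl] -> 7 lines: fssh ovly oocbl pvmyi qzg xnimw bzvk
Hunk 5: at line 3 remove [qzg] add [qbye] -> 7 lines: fssh ovly oocbl pvmyi qbye xnimw bzvk
Hunk 6: at line 1 remove [ovly,oocbl] add [hmjx] -> 6 lines: fssh hmjx pvmyi qbye xnimw bzvk
Hunk 7: at line 2 remove [qbye] add [cxl] -> 6 lines: fssh hmjx pvmyi cxl xnimw bzvk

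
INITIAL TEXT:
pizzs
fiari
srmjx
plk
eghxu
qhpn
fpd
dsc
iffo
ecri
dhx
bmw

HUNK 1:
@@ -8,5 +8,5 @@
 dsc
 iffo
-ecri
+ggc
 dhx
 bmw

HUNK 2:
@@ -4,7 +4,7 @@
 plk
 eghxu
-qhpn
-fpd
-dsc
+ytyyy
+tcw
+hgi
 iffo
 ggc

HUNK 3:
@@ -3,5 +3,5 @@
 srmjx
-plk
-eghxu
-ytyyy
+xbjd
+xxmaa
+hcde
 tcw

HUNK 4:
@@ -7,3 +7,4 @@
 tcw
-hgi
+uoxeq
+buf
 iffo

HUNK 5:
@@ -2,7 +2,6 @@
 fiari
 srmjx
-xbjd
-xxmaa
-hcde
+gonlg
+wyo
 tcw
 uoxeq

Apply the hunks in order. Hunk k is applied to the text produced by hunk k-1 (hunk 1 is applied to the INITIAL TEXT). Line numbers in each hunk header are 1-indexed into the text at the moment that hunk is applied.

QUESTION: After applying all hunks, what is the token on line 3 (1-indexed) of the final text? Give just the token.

Hunk 1: at line 8 remove [ecri] add [ggc] -> 12 lines: pizzs fiari srmjx plk eghxu qhpn fpd dsc iffo ggc dhx bmw
Hunk 2: at line 4 remove [qhpn,fpd,dsc] add [ytyyy,tcw,hgi] -> 12 lines: pizzs fiari srmjx plk eghxu ytyyy tcw hgi iffo ggc dhx bmw
Hunk 3: at line 3 remove [plk,eghxu,ytyyy] add [xbjd,xxmaa,hcde] -> 12 lines: pizzs fiari srmjx xbjd xxmaa hcde tcw hgi iffo ggc dhx bmw
Hunk 4: at line 7 remove [hgi] add [uoxeq,buf] -> 13 lines: pizzs fiari srmjx xbjd xxmaa hcde tcw uoxeq buf iffo ggc dhx bmw
Hunk 5: at line 2 remove [xbjd,xxmaa,hcde] add [gonlg,wyo] -> 12 lines: pizzs fiari srmjx gonlg wyo tcw uoxeq buf iffo ggc dhx bmw
Final line 3: srmjx

Answer: srmjx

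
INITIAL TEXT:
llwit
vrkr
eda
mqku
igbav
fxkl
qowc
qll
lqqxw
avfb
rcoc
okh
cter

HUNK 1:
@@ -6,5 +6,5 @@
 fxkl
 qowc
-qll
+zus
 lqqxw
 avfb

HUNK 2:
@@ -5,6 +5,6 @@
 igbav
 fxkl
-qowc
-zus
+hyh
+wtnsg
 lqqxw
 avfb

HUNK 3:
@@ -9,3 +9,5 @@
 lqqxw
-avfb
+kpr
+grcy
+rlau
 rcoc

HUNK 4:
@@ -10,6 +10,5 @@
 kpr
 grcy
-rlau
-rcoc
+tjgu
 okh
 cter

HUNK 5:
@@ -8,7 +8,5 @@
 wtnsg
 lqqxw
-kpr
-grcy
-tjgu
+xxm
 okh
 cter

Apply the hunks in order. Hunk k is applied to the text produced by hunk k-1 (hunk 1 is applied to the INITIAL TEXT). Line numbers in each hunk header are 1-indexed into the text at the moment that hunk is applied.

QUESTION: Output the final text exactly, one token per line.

Answer: llwit
vrkr
eda
mqku
igbav
fxkl
hyh
wtnsg
lqqxw
xxm
okh
cter

Derivation:
Hunk 1: at line 6 remove [qll] add [zus] -> 13 lines: llwit vrkr eda mqku igbav fxkl qowc zus lqqxw avfb rcoc okh cter
Hunk 2: at line 5 remove [qowc,zus] add [hyh,wtnsg] -> 13 lines: llwit vrkr eda mqku igbav fxkl hyh wtnsg lqqxw avfb rcoc okh cter
Hunk 3: at line 9 remove [avfb] add [kpr,grcy,rlau] -> 15 lines: llwit vrkr eda mqku igbav fxkl hyh wtnsg lqqxw kpr grcy rlau rcoc okh cter
Hunk 4: at line 10 remove [rlau,rcoc] add [tjgu] -> 14 lines: llwit vrkr eda mqku igbav fxkl hyh wtnsg lqqxw kpr grcy tjgu okh cter
Hunk 5: at line 8 remove [kpr,grcy,tjgu] add [xxm] -> 12 lines: llwit vrkr eda mqku igbav fxkl hyh wtnsg lqqxw xxm okh cter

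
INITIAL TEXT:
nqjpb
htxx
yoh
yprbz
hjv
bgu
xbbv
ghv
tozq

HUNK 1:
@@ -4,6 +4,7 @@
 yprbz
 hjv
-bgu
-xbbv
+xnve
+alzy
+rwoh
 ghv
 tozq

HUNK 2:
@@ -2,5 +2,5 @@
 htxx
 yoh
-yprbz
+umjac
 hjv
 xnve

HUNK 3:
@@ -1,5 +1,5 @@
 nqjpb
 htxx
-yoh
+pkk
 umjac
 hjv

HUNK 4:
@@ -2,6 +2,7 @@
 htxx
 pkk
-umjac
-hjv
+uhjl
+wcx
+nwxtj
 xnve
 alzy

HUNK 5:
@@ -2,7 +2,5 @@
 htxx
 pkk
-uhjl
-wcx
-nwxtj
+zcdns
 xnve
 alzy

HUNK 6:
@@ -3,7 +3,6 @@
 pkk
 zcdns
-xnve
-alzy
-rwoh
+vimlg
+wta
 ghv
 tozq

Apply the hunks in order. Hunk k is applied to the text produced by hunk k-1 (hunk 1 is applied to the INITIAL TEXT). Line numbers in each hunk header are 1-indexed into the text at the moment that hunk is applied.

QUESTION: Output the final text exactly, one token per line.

Answer: nqjpb
htxx
pkk
zcdns
vimlg
wta
ghv
tozq

Derivation:
Hunk 1: at line 4 remove [bgu,xbbv] add [xnve,alzy,rwoh] -> 10 lines: nqjpb htxx yoh yprbz hjv xnve alzy rwoh ghv tozq
Hunk 2: at line 2 remove [yprbz] add [umjac] -> 10 lines: nqjpb htxx yoh umjac hjv xnve alzy rwoh ghv tozq
Hunk 3: at line 1 remove [yoh] add [pkk] -> 10 lines: nqjpb htxx pkk umjac hjv xnve alzy rwoh ghv tozq
Hunk 4: at line 2 remove [umjac,hjv] add [uhjl,wcx,nwxtj] -> 11 lines: nqjpb htxx pkk uhjl wcx nwxtj xnve alzy rwoh ghv tozq
Hunk 5: at line 2 remove [uhjl,wcx,nwxtj] add [zcdns] -> 9 lines: nqjpb htxx pkk zcdns xnve alzy rwoh ghv tozq
Hunk 6: at line 3 remove [xnve,alzy,rwoh] add [vimlg,wta] -> 8 lines: nqjpb htxx pkk zcdns vimlg wta ghv tozq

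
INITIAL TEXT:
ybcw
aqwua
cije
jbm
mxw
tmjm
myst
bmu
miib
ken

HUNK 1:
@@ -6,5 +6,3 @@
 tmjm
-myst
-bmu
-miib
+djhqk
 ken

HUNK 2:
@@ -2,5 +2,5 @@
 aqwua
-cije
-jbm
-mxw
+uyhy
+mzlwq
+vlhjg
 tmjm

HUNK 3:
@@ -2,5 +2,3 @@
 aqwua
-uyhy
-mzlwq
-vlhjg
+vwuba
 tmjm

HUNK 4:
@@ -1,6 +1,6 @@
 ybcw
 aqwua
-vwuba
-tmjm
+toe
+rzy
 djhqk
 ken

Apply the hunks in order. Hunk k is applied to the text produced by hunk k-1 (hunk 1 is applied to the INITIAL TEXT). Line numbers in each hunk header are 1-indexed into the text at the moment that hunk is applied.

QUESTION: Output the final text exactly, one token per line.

Hunk 1: at line 6 remove [myst,bmu,miib] add [djhqk] -> 8 lines: ybcw aqwua cije jbm mxw tmjm djhqk ken
Hunk 2: at line 2 remove [cije,jbm,mxw] add [uyhy,mzlwq,vlhjg] -> 8 lines: ybcw aqwua uyhy mzlwq vlhjg tmjm djhqk ken
Hunk 3: at line 2 remove [uyhy,mzlwq,vlhjg] add [vwuba] -> 6 lines: ybcw aqwua vwuba tmjm djhqk ken
Hunk 4: at line 1 remove [vwuba,tmjm] add [toe,rzy] -> 6 lines: ybcw aqwua toe rzy djhqk ken

Answer: ybcw
aqwua
toe
rzy
djhqk
ken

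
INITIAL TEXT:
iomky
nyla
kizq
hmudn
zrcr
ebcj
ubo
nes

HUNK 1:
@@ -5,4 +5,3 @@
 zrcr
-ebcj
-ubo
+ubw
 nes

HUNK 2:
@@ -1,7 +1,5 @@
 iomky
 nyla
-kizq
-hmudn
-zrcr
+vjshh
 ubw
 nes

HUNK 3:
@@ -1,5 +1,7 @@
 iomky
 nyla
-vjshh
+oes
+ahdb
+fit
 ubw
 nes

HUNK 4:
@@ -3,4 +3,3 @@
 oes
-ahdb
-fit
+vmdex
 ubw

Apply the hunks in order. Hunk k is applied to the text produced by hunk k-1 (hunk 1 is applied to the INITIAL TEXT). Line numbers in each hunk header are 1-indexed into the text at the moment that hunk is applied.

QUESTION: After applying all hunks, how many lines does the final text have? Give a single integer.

Hunk 1: at line 5 remove [ebcj,ubo] add [ubw] -> 7 lines: iomky nyla kizq hmudn zrcr ubw nes
Hunk 2: at line 1 remove [kizq,hmudn,zrcr] add [vjshh] -> 5 lines: iomky nyla vjshh ubw nes
Hunk 3: at line 1 remove [vjshh] add [oes,ahdb,fit] -> 7 lines: iomky nyla oes ahdb fit ubw nes
Hunk 4: at line 3 remove [ahdb,fit] add [vmdex] -> 6 lines: iomky nyla oes vmdex ubw nes
Final line count: 6

Answer: 6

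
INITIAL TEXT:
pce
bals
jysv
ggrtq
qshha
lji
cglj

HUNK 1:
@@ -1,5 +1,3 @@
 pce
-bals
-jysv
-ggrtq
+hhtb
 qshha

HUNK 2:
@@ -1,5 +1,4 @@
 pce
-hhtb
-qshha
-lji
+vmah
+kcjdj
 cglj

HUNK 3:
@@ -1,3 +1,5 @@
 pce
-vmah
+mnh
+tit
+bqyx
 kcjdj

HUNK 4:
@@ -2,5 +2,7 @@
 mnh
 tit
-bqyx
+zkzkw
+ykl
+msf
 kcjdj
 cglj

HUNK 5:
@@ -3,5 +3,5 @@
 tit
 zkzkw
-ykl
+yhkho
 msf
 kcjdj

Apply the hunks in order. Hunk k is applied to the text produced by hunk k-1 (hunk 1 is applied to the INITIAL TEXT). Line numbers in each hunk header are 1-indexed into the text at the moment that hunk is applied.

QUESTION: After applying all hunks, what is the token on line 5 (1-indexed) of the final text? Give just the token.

Answer: yhkho

Derivation:
Hunk 1: at line 1 remove [bals,jysv,ggrtq] add [hhtb] -> 5 lines: pce hhtb qshha lji cglj
Hunk 2: at line 1 remove [hhtb,qshha,lji] add [vmah,kcjdj] -> 4 lines: pce vmah kcjdj cglj
Hunk 3: at line 1 remove [vmah] add [mnh,tit,bqyx] -> 6 lines: pce mnh tit bqyx kcjdj cglj
Hunk 4: at line 2 remove [bqyx] add [zkzkw,ykl,msf] -> 8 lines: pce mnh tit zkzkw ykl msf kcjdj cglj
Hunk 5: at line 3 remove [ykl] add [yhkho] -> 8 lines: pce mnh tit zkzkw yhkho msf kcjdj cglj
Final line 5: yhkho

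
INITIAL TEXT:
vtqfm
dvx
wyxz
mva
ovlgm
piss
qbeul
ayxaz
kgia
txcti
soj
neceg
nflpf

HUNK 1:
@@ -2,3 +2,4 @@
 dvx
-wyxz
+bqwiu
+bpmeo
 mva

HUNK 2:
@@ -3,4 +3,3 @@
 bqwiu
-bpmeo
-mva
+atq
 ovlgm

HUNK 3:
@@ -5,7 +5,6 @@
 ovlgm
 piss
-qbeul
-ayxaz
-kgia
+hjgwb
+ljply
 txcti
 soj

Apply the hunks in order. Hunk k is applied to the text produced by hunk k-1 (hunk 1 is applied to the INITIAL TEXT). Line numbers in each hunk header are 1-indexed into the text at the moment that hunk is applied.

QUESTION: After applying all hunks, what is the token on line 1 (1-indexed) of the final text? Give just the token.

Answer: vtqfm

Derivation:
Hunk 1: at line 2 remove [wyxz] add [bqwiu,bpmeo] -> 14 lines: vtqfm dvx bqwiu bpmeo mva ovlgm piss qbeul ayxaz kgia txcti soj neceg nflpf
Hunk 2: at line 3 remove [bpmeo,mva] add [atq] -> 13 lines: vtqfm dvx bqwiu atq ovlgm piss qbeul ayxaz kgia txcti soj neceg nflpf
Hunk 3: at line 5 remove [qbeul,ayxaz,kgia] add [hjgwb,ljply] -> 12 lines: vtqfm dvx bqwiu atq ovlgm piss hjgwb ljply txcti soj neceg nflpf
Final line 1: vtqfm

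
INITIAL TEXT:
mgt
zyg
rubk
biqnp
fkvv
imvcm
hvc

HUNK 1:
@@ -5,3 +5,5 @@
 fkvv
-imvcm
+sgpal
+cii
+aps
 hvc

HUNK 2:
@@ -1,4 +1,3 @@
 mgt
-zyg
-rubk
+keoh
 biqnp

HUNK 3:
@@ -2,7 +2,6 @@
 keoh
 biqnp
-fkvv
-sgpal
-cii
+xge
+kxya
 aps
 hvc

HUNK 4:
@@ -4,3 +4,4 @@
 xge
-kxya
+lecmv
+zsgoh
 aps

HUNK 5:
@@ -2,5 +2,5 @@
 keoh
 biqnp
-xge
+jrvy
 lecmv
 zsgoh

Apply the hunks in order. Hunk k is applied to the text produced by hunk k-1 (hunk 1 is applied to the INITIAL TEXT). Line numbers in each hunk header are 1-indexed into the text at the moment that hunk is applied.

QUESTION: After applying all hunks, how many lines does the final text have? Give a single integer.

Hunk 1: at line 5 remove [imvcm] add [sgpal,cii,aps] -> 9 lines: mgt zyg rubk biqnp fkvv sgpal cii aps hvc
Hunk 2: at line 1 remove [zyg,rubk] add [keoh] -> 8 lines: mgt keoh biqnp fkvv sgpal cii aps hvc
Hunk 3: at line 2 remove [fkvv,sgpal,cii] add [xge,kxya] -> 7 lines: mgt keoh biqnp xge kxya aps hvc
Hunk 4: at line 4 remove [kxya] add [lecmv,zsgoh] -> 8 lines: mgt keoh biqnp xge lecmv zsgoh aps hvc
Hunk 5: at line 2 remove [xge] add [jrvy] -> 8 lines: mgt keoh biqnp jrvy lecmv zsgoh aps hvc
Final line count: 8

Answer: 8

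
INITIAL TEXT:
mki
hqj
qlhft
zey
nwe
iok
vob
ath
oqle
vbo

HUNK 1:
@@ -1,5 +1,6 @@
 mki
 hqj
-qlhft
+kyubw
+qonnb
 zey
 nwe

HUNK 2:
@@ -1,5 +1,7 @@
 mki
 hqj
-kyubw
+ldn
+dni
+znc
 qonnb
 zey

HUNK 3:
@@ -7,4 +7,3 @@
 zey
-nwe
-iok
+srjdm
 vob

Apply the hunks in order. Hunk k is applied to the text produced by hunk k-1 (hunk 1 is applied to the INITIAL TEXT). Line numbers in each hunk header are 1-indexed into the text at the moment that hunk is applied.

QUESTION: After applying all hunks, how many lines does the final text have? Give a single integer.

Hunk 1: at line 1 remove [qlhft] add [kyubw,qonnb] -> 11 lines: mki hqj kyubw qonnb zey nwe iok vob ath oqle vbo
Hunk 2: at line 1 remove [kyubw] add [ldn,dni,znc] -> 13 lines: mki hqj ldn dni znc qonnb zey nwe iok vob ath oqle vbo
Hunk 3: at line 7 remove [nwe,iok] add [srjdm] -> 12 lines: mki hqj ldn dni znc qonnb zey srjdm vob ath oqle vbo
Final line count: 12

Answer: 12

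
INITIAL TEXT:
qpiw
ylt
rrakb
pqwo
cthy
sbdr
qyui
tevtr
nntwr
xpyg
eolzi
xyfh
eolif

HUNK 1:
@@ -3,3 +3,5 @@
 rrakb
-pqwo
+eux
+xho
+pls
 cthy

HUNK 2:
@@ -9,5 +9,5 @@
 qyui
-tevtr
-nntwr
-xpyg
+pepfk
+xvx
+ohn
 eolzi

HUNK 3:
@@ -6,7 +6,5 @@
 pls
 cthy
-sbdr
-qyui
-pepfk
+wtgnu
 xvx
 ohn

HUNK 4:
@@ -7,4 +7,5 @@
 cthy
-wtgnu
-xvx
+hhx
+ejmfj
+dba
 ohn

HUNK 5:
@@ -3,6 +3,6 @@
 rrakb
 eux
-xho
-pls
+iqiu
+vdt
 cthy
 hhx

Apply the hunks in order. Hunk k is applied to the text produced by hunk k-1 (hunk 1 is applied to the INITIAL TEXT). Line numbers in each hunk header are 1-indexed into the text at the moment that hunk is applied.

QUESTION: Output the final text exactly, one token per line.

Answer: qpiw
ylt
rrakb
eux
iqiu
vdt
cthy
hhx
ejmfj
dba
ohn
eolzi
xyfh
eolif

Derivation:
Hunk 1: at line 3 remove [pqwo] add [eux,xho,pls] -> 15 lines: qpiw ylt rrakb eux xho pls cthy sbdr qyui tevtr nntwr xpyg eolzi xyfh eolif
Hunk 2: at line 9 remove [tevtr,nntwr,xpyg] add [pepfk,xvx,ohn] -> 15 lines: qpiw ylt rrakb eux xho pls cthy sbdr qyui pepfk xvx ohn eolzi xyfh eolif
Hunk 3: at line 6 remove [sbdr,qyui,pepfk] add [wtgnu] -> 13 lines: qpiw ylt rrakb eux xho pls cthy wtgnu xvx ohn eolzi xyfh eolif
Hunk 4: at line 7 remove [wtgnu,xvx] add [hhx,ejmfj,dba] -> 14 lines: qpiw ylt rrakb eux xho pls cthy hhx ejmfj dba ohn eolzi xyfh eolif
Hunk 5: at line 3 remove [xho,pls] add [iqiu,vdt] -> 14 lines: qpiw ylt rrakb eux iqiu vdt cthy hhx ejmfj dba ohn eolzi xyfh eolif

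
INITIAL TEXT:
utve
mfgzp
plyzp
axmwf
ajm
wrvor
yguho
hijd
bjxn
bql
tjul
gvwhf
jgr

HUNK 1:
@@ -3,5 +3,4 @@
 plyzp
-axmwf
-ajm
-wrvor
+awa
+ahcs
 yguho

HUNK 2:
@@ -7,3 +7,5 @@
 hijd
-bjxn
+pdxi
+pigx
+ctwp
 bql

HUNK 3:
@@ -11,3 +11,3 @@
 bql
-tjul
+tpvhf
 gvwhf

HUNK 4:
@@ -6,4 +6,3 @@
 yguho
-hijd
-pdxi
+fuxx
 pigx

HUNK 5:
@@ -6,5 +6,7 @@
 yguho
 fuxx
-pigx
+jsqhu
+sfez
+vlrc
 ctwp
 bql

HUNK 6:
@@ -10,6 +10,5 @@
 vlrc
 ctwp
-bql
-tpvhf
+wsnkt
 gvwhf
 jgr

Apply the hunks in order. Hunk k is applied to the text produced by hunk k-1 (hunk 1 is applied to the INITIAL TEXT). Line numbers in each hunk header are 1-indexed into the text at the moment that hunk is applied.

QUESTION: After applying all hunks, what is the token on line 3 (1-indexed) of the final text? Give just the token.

Hunk 1: at line 3 remove [axmwf,ajm,wrvor] add [awa,ahcs] -> 12 lines: utve mfgzp plyzp awa ahcs yguho hijd bjxn bql tjul gvwhf jgr
Hunk 2: at line 7 remove [bjxn] add [pdxi,pigx,ctwp] -> 14 lines: utve mfgzp plyzp awa ahcs yguho hijd pdxi pigx ctwp bql tjul gvwhf jgr
Hunk 3: at line 11 remove [tjul] add [tpvhf] -> 14 lines: utve mfgzp plyzp awa ahcs yguho hijd pdxi pigx ctwp bql tpvhf gvwhf jgr
Hunk 4: at line 6 remove [hijd,pdxi] add [fuxx] -> 13 lines: utve mfgzp plyzp awa ahcs yguho fuxx pigx ctwp bql tpvhf gvwhf jgr
Hunk 5: at line 6 remove [pigx] add [jsqhu,sfez,vlrc] -> 15 lines: utve mfgzp plyzp awa ahcs yguho fuxx jsqhu sfez vlrc ctwp bql tpvhf gvwhf jgr
Hunk 6: at line 10 remove [bql,tpvhf] add [wsnkt] -> 14 lines: utve mfgzp plyzp awa ahcs yguho fuxx jsqhu sfez vlrc ctwp wsnkt gvwhf jgr
Final line 3: plyzp

Answer: plyzp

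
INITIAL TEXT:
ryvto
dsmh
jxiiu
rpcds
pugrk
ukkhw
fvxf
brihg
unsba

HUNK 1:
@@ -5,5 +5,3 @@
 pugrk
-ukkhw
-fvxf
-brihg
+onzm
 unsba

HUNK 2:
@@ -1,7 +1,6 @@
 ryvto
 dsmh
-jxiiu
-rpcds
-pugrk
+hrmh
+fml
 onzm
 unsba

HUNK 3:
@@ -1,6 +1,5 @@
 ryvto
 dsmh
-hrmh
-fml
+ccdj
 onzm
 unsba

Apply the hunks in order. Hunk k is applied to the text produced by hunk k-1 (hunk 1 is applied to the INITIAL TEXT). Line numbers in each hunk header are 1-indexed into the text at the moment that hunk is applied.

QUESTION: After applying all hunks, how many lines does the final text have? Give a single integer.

Answer: 5

Derivation:
Hunk 1: at line 5 remove [ukkhw,fvxf,brihg] add [onzm] -> 7 lines: ryvto dsmh jxiiu rpcds pugrk onzm unsba
Hunk 2: at line 1 remove [jxiiu,rpcds,pugrk] add [hrmh,fml] -> 6 lines: ryvto dsmh hrmh fml onzm unsba
Hunk 3: at line 1 remove [hrmh,fml] add [ccdj] -> 5 lines: ryvto dsmh ccdj onzm unsba
Final line count: 5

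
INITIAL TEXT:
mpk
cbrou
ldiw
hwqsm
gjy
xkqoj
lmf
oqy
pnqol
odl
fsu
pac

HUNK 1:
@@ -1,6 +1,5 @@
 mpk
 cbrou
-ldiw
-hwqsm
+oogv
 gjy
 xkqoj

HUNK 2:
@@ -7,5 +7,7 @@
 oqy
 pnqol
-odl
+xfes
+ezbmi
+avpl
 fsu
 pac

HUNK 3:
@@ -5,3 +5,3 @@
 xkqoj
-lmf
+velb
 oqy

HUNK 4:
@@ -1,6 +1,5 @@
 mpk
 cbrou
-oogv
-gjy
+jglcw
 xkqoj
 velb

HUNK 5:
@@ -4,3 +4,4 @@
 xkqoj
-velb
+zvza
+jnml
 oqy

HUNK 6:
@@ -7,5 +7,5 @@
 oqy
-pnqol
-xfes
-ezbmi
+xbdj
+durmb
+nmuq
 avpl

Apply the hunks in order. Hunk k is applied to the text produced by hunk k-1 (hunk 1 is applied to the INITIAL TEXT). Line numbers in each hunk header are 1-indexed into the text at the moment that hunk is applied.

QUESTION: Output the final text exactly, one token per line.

Hunk 1: at line 1 remove [ldiw,hwqsm] add [oogv] -> 11 lines: mpk cbrou oogv gjy xkqoj lmf oqy pnqol odl fsu pac
Hunk 2: at line 7 remove [odl] add [xfes,ezbmi,avpl] -> 13 lines: mpk cbrou oogv gjy xkqoj lmf oqy pnqol xfes ezbmi avpl fsu pac
Hunk 3: at line 5 remove [lmf] add [velb] -> 13 lines: mpk cbrou oogv gjy xkqoj velb oqy pnqol xfes ezbmi avpl fsu pac
Hunk 4: at line 1 remove [oogv,gjy] add [jglcw] -> 12 lines: mpk cbrou jglcw xkqoj velb oqy pnqol xfes ezbmi avpl fsu pac
Hunk 5: at line 4 remove [velb] add [zvza,jnml] -> 13 lines: mpk cbrou jglcw xkqoj zvza jnml oqy pnqol xfes ezbmi avpl fsu pac
Hunk 6: at line 7 remove [pnqol,xfes,ezbmi] add [xbdj,durmb,nmuq] -> 13 lines: mpk cbrou jglcw xkqoj zvza jnml oqy xbdj durmb nmuq avpl fsu pac

Answer: mpk
cbrou
jglcw
xkqoj
zvza
jnml
oqy
xbdj
durmb
nmuq
avpl
fsu
pac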